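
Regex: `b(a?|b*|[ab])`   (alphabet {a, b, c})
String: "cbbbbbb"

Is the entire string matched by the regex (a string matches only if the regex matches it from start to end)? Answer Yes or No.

Every match must start with "b", but "cbbbbbb" does not.

No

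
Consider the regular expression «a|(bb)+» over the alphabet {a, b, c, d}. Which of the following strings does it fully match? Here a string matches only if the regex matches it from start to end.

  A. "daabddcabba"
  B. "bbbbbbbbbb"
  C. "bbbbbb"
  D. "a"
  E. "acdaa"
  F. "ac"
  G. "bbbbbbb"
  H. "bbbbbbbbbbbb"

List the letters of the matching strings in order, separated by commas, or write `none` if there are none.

B, C, D, H

A. "daabddcabba" → no match
B. "bbbbbbbbbb" → match
C. "bbbbbb" → match
D. "a" → match
E. "acdaa" → no match
F. "ac" → no match
G. "bbbbbbb" → no match
H. "bbbbbbbbbbbb" → match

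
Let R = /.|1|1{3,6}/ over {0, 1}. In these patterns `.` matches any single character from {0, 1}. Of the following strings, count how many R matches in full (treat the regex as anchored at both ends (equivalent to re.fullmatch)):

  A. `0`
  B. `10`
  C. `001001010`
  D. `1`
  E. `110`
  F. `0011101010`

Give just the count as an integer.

A → match
B → no match
C → no match
D → match
E → no match
F → no match
Total matched: 2

2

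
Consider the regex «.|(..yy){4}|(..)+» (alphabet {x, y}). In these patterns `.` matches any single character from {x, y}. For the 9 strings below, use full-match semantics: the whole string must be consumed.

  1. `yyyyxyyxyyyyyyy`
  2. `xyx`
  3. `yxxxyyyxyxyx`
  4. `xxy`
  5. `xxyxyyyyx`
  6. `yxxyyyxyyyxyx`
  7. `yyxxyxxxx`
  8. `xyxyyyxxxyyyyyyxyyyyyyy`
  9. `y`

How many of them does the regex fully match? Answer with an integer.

2

1 → no match
2. `xyx` → no match
3. `yxxxyyyxyxyx` → match
4. `xxy` → no match
5. `xxyxyyyyx` → no match
6 → no match
7. `yyxxyxxxx` → no match
8 → no match
9. `y` → match
Total matched: 2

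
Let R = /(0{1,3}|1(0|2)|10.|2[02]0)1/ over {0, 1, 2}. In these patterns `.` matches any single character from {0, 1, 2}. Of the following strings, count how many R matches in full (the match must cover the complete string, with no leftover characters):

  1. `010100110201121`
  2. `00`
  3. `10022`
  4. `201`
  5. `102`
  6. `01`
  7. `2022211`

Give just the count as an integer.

1 → no match
2. `00` → no match — must end with `1`
3. `10022` → no match — must end with `1`
4. `201` → no match
5. `102` → no match — must end with `1`
6. `01` → match
7. `2022211` → no match
Total matched: 1

1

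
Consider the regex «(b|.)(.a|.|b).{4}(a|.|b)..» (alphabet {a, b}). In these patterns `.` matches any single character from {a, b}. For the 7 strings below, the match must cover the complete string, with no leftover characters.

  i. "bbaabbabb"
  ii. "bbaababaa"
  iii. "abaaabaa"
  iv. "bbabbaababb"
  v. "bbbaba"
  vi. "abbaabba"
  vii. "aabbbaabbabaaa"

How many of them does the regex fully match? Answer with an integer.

i → match
ii → match
iii → no match
iv → no match
v → no match
vi → no match
vii → no match
Total matched: 2

2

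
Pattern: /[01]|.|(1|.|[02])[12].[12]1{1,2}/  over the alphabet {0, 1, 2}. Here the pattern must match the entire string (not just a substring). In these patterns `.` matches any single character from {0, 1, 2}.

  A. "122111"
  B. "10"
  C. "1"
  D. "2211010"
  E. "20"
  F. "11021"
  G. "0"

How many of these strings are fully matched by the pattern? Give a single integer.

4

A. "122111" → match
B. "10" → no match
C. "1" → match
D. "2211010" → no match
E. "20" → no match
F. "11021" → match
G. "0" → match
Total matched: 4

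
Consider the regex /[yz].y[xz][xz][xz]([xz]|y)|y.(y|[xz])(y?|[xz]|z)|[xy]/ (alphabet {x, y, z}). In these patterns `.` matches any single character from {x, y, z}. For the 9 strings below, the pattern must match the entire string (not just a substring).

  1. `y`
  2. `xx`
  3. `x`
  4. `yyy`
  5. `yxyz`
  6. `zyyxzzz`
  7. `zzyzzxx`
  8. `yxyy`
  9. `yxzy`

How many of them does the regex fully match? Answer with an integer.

8

1. `y` → match
2. `xx` → no match
3. `x` → match
4. `yyy` → match
5. `yxyz` → match
6. `zyyxzzz` → match
7. `zzyzzxx` → match
8. `yxyy` → match
9. `yxzy` → match
Total matched: 8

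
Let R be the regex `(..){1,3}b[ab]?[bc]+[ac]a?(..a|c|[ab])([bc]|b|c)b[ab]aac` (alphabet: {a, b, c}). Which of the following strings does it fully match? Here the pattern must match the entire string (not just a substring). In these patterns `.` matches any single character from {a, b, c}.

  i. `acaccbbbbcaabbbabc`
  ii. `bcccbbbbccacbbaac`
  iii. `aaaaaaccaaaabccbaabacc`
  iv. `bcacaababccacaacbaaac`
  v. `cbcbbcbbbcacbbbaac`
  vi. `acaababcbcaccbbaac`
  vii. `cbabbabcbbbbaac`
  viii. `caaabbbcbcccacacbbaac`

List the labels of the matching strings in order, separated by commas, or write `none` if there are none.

i → no match — must end with `aac`
ii → match
iii → no match — must end with `aac`
iv → match
v → match
vi → match
vii → match
viii → match

ii, iv, v, vi, vii, viii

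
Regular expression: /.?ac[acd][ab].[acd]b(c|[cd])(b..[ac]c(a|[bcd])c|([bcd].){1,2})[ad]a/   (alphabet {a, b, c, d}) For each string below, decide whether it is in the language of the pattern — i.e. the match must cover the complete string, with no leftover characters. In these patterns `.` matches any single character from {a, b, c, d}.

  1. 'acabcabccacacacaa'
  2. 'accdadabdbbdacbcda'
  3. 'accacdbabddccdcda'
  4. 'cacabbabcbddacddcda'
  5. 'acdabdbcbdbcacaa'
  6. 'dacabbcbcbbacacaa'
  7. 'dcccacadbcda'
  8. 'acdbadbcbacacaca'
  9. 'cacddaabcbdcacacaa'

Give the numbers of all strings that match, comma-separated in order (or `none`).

none

1 → no match
2 → no match
3 → no match
4 → no match
5 → no match
6 → no match
7 → no match
8 → no match
9 → no match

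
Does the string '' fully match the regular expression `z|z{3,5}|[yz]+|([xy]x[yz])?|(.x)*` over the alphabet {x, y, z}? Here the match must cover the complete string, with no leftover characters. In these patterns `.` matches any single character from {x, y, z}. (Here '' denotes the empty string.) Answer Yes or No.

Yes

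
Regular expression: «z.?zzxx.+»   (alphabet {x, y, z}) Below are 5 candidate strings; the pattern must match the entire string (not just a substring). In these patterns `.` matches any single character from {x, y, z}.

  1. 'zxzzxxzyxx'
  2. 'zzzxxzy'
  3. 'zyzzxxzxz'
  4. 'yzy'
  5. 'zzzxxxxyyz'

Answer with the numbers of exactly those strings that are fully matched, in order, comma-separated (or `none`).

1, 2, 3, 5

1 → match
2 → match
3 → match
4 → no match — must start with 'z'
5 → match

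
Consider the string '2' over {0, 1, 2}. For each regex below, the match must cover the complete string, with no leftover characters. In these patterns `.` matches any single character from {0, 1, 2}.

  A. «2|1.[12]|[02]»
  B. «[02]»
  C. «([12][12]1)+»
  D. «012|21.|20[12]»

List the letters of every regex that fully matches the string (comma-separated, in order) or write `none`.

A → match
B → match
C → no match — must end with '1'
D → no match

A, B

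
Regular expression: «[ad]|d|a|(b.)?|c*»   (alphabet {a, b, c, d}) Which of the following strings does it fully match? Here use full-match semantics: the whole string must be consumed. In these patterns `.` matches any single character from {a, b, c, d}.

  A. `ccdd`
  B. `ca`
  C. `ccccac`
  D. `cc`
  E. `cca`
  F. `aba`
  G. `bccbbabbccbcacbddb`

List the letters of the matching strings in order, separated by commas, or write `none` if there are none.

A → no match
B → no match
C → no match
D → match
E → no match
F → no match
G → no match

D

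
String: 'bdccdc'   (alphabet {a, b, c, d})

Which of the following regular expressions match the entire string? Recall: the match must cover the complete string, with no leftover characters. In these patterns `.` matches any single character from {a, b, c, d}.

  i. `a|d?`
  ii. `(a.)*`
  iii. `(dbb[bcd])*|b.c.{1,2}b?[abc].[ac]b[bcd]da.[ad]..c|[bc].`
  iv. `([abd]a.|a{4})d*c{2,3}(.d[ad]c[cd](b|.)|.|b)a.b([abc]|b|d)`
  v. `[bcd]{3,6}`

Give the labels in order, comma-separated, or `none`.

v

i → no match
ii → no match
iii → no match
iv → no match
v → match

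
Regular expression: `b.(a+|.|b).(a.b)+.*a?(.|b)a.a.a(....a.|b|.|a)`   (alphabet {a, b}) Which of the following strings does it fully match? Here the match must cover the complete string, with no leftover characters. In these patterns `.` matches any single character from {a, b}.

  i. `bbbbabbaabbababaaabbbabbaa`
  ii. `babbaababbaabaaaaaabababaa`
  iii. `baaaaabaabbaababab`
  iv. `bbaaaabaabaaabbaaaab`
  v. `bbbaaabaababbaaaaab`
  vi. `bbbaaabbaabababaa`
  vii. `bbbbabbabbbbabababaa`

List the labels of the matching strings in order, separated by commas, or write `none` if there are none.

i → no match
ii → match
iii → match
iv → no match
v → match
vi → match
vii → match

ii, iii, v, vi, vii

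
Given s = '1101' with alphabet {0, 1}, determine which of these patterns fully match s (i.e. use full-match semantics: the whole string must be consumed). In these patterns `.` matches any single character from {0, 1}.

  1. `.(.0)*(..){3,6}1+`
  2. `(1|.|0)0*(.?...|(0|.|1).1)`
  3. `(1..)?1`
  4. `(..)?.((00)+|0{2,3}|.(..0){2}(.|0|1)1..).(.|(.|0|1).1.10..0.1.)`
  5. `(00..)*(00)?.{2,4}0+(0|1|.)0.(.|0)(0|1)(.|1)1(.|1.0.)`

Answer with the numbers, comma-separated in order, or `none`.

1 → no match
2 → match
3 → match
4 → no match
5 → no match

2, 3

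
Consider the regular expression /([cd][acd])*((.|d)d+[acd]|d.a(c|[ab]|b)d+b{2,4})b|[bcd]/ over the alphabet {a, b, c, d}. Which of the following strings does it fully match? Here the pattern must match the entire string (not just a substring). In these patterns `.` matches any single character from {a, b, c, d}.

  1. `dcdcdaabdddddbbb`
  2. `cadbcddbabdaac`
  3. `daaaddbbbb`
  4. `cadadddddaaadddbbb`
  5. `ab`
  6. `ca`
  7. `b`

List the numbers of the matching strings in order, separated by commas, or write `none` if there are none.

1, 3, 4, 7

1 → match
2 → no match
3 → match
4 → match
5 → no match
6 → no match
7 → match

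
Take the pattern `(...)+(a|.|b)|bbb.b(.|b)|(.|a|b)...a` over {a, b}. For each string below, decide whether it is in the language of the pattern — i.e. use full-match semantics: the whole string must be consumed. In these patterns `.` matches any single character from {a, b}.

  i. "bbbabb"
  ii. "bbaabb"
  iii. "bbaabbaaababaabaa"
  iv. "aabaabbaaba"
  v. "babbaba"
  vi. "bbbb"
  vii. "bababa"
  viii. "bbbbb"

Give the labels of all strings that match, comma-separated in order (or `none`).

i → match
ii → no match
iii → no match
iv → no match
v → match
vi → match
vii → no match
viii → no match

i, v, vi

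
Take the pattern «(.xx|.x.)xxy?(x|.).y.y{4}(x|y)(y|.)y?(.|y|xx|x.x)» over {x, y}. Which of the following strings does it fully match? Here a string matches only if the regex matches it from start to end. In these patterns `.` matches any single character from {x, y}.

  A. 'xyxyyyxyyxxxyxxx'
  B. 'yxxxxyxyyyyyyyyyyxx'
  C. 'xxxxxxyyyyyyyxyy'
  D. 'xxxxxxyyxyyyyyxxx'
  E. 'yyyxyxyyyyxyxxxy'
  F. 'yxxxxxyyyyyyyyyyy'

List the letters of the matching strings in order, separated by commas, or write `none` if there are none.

A → no match
B → match
C → match
D → match
E → no match
F → match

B, C, D, F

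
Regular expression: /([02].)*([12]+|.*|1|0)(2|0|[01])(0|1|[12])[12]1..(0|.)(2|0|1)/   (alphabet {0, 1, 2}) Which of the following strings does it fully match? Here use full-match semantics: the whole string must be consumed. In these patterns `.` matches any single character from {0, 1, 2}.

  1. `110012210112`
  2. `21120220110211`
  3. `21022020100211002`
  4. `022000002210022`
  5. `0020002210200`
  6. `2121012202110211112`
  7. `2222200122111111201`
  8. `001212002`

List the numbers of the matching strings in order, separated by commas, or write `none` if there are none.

1, 2, 3, 4, 5, 6, 7, 8

1 → match
2 → match
3 → match
4 → match
5 → match
6 → match
7 → match
8 → match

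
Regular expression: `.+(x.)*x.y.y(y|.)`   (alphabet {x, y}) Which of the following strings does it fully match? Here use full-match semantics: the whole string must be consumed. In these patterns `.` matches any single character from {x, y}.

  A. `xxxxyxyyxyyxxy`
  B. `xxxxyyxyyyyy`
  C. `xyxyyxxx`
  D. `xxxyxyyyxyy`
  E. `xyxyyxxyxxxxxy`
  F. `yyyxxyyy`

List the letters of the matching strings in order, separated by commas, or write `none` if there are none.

A → no match
B. `xxxxyyxyyyyy` → match
C. `xyxyyxxx` → no match
D. `xxxyxyyyxyy` → no match
E → no match
F. `yyyxxyyy` → no match

B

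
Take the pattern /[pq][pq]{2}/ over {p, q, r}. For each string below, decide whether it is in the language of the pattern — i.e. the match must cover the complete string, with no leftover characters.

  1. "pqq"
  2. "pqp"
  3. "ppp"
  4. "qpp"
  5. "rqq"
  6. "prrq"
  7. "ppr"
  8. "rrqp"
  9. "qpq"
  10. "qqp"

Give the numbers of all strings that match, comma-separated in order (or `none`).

1 → match
2 → match
3 → match
4 → match
5 → no match
6 → no match
7 → no match
8 → no match
9 → match
10 → match

1, 2, 3, 4, 9, 10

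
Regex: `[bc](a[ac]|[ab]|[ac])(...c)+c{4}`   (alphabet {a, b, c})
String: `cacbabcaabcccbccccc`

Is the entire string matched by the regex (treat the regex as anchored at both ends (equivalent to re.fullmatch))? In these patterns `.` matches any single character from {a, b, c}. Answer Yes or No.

Yes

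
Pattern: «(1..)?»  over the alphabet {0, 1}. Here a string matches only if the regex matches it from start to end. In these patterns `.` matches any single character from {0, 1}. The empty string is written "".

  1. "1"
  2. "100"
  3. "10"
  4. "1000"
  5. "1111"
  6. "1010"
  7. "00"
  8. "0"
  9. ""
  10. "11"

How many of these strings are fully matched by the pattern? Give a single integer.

2

1 → no match
2 → match
3 → no match
4 → no match
5 → no match
6 → no match
7 → no match
8 → no match
9 → match
10 → no match
Total matched: 2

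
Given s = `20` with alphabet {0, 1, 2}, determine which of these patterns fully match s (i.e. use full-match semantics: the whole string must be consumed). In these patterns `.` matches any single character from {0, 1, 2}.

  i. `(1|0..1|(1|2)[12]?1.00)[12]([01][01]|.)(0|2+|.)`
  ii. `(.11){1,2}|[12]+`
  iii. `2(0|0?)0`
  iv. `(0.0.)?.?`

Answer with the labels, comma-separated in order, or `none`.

iii

i → no match
ii → no match
iii → match
iv → no match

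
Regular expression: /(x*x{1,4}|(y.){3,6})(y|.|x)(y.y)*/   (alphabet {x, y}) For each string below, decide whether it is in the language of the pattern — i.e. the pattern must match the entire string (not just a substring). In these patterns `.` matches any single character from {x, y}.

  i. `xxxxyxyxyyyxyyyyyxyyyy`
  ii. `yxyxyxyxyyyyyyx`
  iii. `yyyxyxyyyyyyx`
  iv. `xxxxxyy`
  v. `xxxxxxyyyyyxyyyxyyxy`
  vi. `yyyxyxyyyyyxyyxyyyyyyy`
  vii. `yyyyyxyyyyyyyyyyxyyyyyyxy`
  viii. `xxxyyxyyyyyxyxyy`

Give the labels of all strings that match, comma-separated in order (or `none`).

iii, vi

i → no match
ii → no match
iii → match
iv → no match
v → no match
vi → match
vii → no match
viii → no match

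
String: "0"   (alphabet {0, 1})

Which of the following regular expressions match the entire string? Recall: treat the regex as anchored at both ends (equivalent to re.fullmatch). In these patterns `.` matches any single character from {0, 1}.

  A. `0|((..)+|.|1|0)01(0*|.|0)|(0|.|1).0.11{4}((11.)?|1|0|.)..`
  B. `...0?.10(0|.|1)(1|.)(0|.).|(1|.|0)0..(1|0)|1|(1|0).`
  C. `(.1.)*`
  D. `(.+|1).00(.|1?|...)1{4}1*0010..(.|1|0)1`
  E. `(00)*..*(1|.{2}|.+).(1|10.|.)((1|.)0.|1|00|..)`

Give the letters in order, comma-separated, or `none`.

A

A → match
B → no match
C → no match
D → no match — must end with "1"
E → no match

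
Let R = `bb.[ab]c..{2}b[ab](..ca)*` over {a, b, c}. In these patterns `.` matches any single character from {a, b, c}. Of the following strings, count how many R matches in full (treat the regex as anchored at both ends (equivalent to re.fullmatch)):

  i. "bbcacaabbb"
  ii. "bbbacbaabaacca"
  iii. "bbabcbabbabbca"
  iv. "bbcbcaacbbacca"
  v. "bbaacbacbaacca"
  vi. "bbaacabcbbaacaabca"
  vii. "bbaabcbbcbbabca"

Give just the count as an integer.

6

i → match
ii → match
iii → match
iv → match
v → match
vi → match
vii → no match
Total matched: 6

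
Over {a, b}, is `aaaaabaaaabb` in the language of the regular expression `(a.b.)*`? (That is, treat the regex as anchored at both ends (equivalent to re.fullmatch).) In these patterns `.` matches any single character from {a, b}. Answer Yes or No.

No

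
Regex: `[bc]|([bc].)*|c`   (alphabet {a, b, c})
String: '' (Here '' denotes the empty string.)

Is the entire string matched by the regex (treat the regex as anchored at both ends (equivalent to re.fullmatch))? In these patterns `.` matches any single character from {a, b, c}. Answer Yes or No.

Yes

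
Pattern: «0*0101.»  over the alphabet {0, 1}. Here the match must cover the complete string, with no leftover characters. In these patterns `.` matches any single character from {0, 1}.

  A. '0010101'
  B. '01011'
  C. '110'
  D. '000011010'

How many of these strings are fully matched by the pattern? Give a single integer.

A → no match
B → match
C → no match
D → no match
Total matched: 1

1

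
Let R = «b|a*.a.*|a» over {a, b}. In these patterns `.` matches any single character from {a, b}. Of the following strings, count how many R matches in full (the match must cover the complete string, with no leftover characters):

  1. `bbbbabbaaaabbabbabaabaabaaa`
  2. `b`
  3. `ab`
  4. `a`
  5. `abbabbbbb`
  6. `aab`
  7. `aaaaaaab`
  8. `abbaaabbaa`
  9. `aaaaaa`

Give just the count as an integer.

5

1 → no match
2 → match
3 → no match
4 → match
5 → no match
6 → match
7 → match
8 → no match
9 → match
Total matched: 5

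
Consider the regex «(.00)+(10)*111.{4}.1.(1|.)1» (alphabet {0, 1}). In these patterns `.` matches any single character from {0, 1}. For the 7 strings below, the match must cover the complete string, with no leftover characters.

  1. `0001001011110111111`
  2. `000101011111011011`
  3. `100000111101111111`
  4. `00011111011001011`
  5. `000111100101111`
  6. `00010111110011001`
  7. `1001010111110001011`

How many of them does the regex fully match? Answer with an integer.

1 → no match
2 → no match
3 → match
4 → no match
5 → match
6 → match
7 → match
Total matched: 4

4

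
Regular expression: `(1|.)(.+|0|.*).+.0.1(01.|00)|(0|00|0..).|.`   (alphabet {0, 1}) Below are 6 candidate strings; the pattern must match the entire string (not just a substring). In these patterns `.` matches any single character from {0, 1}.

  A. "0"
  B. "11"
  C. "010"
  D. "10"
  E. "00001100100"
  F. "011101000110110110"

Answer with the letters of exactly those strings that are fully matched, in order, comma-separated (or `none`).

A → match
B → no match
C → no match
D → no match
E → match
F → no match

A, E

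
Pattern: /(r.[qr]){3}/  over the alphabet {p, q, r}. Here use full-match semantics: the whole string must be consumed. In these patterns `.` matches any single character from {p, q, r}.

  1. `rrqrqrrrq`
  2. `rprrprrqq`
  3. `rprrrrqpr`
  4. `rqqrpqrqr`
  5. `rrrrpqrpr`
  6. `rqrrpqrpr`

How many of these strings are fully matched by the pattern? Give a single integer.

5

1 → match
2 → match
3 → no match
4 → match
5 → match
6 → match
Total matched: 5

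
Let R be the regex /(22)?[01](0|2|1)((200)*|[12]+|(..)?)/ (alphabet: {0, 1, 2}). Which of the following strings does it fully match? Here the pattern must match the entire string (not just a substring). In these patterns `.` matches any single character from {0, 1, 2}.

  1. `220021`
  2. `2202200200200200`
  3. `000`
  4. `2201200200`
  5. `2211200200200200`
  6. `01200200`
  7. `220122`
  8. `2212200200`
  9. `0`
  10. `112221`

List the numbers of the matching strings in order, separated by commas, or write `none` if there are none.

1, 2, 4, 5, 6, 7, 8, 10

1 → match
2 → match
3 → no match
4 → match
5 → match
6 → match
7 → match
8 → match
9 → no match
10 → match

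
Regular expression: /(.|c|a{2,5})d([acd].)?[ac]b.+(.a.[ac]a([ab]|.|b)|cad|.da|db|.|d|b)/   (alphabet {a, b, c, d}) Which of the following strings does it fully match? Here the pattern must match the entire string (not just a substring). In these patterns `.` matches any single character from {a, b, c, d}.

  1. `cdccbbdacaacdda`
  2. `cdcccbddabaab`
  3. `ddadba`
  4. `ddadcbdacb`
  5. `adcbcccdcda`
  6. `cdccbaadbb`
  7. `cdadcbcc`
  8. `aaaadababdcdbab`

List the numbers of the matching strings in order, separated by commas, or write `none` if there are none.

1 → no match
2 → match
3 → no match
4 → match
5 → match
6 → no match
7 → match
8 → match

2, 4, 5, 7, 8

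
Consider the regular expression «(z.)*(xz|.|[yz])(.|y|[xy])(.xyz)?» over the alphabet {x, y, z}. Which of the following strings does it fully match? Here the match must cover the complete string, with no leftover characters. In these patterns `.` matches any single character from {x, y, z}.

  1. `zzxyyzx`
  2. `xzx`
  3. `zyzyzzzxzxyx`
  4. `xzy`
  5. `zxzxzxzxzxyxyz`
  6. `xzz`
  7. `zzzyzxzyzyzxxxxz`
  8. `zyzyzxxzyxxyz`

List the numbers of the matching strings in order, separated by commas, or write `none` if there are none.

2, 3, 4, 5, 6, 8

1 → no match
2 → match
3 → match
4 → match
5 → match
6 → match
7 → no match
8 → match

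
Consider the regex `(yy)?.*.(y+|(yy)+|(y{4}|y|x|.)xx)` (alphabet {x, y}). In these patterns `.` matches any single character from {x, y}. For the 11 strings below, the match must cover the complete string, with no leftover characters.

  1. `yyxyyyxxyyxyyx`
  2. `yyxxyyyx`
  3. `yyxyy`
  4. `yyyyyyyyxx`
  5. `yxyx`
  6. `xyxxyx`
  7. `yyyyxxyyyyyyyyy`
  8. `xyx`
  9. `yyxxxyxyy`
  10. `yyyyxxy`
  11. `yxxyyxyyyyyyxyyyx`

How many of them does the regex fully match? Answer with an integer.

5

1 → no match
2 → no match
3 → match
4 → match
5 → no match
6 → no match
7 → match
8 → no match
9 → match
10 → match
11 → no match
Total matched: 5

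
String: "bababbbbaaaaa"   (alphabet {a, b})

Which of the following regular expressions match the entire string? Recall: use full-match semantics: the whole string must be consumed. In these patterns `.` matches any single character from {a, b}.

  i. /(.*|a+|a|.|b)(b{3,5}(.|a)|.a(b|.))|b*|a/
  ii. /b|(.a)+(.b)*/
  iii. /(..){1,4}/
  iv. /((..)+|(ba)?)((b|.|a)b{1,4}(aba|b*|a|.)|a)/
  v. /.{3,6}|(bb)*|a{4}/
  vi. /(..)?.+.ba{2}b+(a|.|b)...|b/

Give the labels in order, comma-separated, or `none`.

i → match
ii → no match
iii → no match
iv → match
v → no match
vi → no match

i, iv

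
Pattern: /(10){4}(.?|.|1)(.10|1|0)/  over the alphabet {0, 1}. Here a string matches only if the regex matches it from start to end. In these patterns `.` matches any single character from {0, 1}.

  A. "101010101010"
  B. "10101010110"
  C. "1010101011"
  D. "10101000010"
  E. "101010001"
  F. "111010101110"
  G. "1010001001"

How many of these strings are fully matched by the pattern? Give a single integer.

A → match
B → match
C → match
D → no match
E → no match
F → no match — must start with "10"
G → no match
Total matched: 3

3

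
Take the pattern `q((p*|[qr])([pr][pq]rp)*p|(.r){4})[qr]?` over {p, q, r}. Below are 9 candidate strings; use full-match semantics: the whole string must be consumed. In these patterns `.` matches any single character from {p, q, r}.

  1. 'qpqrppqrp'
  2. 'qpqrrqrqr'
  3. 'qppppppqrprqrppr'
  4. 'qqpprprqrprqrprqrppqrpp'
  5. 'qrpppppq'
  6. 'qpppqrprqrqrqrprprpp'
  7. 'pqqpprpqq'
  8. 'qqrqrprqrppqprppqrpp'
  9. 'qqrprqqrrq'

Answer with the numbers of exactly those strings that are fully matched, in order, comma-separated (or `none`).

1. 'qpqrppqrp' → no match
2. 'qpqrrqrqr' → no match
3 → match
4 → match
5. 'qrpppppq' → no match
6 → no match
7. 'pqqpprpqq' → no match — must start with 'q'
8 → no match
9. 'qqrprqqrrq' → no match

3, 4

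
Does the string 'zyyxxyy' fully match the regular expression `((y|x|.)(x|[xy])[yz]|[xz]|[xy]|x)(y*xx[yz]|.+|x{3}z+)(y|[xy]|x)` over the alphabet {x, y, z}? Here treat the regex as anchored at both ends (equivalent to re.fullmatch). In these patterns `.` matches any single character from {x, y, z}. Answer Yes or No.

Yes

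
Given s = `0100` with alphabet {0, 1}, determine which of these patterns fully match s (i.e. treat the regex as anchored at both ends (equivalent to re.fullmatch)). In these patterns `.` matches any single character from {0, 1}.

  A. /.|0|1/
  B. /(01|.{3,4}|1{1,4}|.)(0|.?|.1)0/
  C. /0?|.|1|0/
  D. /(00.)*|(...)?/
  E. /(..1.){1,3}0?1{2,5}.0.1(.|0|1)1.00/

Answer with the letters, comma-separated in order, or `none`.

A → no match
B → match
C → no match
D → no match
E → no match

B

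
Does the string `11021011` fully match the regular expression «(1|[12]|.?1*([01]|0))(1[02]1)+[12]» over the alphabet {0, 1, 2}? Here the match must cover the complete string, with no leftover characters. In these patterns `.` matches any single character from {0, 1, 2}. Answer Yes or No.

No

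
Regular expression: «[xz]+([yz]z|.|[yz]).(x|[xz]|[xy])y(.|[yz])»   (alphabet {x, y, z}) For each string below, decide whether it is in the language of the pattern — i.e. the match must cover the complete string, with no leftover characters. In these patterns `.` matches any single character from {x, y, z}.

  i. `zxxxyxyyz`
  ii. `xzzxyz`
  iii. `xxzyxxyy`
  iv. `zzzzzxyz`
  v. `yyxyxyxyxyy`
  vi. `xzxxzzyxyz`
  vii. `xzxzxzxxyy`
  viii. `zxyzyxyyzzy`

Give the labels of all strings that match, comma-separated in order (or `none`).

i → match
ii → match
iii → match
iv → match
v → no match
vi → match
vii → match
viii → no match

i, ii, iii, iv, vi, vii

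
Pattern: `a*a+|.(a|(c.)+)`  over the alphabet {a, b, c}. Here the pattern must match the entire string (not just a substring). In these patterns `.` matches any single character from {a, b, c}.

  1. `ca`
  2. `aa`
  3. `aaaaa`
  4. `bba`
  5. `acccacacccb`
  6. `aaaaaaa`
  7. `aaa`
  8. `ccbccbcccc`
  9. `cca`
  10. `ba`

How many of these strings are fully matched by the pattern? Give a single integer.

1 → match
2 → match
3 → match
4 → no match
5 → match
6 → match
7 → match
8 → no match
9 → match
10 → match
Total matched: 8

8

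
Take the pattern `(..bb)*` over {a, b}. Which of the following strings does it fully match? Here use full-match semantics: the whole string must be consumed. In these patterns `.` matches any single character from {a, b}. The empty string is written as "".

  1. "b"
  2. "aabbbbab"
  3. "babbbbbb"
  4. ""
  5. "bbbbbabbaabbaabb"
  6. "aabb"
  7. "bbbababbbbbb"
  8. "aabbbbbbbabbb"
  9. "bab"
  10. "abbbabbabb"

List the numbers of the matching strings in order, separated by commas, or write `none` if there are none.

3, 4, 5, 6

1 → no match
2 → no match
3 → match
4 → match
5 → match
6 → match
7 → no match
8 → no match
9 → no match
10 → no match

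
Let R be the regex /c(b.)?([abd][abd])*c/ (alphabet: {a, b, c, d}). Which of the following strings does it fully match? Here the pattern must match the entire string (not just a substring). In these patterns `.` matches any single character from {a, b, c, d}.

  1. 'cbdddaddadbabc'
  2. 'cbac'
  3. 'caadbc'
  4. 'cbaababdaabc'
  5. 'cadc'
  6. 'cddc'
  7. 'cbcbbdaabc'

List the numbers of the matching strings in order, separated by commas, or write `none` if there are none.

1 → match
2 → match
3 → match
4 → match
5 → match
6 → match
7 → match

1, 2, 3, 4, 5, 6, 7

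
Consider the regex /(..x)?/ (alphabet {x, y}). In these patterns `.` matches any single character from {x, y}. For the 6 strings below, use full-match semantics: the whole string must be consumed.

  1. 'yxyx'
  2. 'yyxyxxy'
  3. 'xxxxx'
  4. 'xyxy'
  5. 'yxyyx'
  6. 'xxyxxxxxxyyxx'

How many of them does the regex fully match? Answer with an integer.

0

1 → no match
2 → no match
3 → no match
4 → no match
5 → no match
6 → no match
Total matched: 0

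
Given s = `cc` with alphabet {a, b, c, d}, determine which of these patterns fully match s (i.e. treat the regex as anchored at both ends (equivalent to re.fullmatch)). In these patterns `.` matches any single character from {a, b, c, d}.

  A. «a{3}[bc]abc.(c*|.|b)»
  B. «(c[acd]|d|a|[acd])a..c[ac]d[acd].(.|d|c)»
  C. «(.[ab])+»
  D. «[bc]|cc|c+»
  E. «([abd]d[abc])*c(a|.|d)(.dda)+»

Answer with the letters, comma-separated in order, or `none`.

A → no match — must start with `a`
B → no match
C → no match
D → match
E → no match — must end with `dda`

D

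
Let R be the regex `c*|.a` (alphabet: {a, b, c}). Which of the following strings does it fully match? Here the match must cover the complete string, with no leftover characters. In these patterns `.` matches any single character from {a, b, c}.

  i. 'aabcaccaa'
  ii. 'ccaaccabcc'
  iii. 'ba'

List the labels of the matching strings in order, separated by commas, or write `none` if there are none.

iii

i → no match
ii → no match
iii → match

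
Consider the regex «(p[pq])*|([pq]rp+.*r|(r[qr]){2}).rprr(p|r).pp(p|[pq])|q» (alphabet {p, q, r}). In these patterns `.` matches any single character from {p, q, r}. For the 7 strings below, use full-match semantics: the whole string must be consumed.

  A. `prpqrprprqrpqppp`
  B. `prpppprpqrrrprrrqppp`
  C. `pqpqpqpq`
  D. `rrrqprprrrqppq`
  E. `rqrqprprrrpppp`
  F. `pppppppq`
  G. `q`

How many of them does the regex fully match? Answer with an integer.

6

A → no match
B → match
C. `pqpqpqpq` → match
D → match
E → match
F. `pppppppq` → match
G. `q` → match
Total matched: 6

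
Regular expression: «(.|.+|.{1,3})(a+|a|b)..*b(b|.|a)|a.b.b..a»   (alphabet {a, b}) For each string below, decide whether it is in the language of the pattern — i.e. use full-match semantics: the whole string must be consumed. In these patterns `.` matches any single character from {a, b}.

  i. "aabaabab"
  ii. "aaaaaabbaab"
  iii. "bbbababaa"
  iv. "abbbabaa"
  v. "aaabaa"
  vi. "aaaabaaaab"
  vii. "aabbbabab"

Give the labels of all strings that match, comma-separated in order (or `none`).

none

i → no match
ii → no match
iii → no match
iv → no match
v → no match
vi → no match
vii → no match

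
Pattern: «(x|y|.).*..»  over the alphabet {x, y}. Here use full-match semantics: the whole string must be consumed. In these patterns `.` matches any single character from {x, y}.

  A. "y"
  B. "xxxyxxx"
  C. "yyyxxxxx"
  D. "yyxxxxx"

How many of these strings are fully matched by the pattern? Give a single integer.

3

A → no match
B → match
C → match
D → match
Total matched: 3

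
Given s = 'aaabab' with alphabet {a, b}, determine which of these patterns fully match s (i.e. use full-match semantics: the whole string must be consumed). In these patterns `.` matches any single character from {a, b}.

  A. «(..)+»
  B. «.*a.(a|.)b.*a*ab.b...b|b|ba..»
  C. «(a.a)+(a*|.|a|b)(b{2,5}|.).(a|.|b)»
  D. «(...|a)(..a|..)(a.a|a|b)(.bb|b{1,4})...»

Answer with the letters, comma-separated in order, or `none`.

A, C

A → match
B → no match
C → match
D → no match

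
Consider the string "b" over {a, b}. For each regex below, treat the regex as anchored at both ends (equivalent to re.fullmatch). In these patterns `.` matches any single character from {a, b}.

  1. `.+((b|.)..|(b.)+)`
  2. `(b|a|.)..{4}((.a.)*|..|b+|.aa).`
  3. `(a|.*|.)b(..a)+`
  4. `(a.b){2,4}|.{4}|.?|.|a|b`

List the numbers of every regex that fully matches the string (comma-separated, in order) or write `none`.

1 → no match
2 → no match
3 → no match — must end with "a"
4 → match

4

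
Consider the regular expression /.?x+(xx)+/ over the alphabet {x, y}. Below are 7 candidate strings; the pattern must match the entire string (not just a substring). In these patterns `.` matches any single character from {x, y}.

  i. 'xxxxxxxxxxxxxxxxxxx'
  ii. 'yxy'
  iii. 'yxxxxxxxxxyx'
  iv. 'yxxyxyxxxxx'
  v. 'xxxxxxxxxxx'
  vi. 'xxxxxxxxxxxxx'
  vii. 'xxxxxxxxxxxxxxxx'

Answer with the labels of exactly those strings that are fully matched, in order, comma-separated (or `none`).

i → match
ii → no match — must end with 'xx'
iii → no match — must end with 'xx'
iv → no match
v → match
vi → match
vii → match

i, v, vi, vii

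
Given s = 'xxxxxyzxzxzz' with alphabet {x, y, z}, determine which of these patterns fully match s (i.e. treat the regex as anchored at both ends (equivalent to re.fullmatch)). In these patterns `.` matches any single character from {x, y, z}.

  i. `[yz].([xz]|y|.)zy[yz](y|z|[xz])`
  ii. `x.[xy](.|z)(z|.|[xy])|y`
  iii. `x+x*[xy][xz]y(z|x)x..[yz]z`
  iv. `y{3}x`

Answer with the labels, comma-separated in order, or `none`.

iii

i → no match
ii → no match
iii → match
iv → no match — must start with 'y'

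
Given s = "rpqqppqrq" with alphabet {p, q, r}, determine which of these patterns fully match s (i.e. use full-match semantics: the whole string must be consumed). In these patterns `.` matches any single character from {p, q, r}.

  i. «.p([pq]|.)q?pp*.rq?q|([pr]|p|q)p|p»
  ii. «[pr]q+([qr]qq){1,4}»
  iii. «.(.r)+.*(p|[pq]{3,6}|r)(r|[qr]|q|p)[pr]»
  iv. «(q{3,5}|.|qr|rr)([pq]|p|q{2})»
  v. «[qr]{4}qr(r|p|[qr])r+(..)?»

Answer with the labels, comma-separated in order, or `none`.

i → match
ii → no match — must end with "qq"
iii → no match
iv → no match
v → no match

i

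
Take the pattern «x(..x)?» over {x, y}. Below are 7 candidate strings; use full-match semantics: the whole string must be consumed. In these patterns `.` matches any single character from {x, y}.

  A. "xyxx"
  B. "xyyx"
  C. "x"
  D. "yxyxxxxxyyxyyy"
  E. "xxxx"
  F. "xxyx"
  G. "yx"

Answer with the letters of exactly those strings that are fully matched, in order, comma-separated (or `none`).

A. "xyxx" → match
B. "xyyx" → match
C. "x" → match
D → no match — must start with "x"
E. "xxxx" → match
F. "xxyx" → match
G. "yx" → no match — must start with "x"

A, B, C, E, F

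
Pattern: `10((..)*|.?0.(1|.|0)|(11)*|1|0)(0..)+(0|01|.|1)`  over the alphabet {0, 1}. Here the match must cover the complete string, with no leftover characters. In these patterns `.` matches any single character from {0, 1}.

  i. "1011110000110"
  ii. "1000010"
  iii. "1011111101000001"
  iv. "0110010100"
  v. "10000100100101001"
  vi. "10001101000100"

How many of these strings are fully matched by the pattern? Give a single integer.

i → match
ii → match
iii → match
iv → no match — must start with "10"
v → match
vi → match
Total matched: 5

5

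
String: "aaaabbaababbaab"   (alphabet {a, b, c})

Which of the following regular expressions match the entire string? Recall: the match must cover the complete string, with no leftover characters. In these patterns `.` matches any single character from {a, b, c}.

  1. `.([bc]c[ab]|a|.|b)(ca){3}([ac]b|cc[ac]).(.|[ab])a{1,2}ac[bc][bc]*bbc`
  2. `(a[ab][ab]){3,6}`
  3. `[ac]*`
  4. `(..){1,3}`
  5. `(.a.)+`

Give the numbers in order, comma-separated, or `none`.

1 → no match — must end with "bbc"
2 → match
3 → no match
4 → no match
5 → no match

2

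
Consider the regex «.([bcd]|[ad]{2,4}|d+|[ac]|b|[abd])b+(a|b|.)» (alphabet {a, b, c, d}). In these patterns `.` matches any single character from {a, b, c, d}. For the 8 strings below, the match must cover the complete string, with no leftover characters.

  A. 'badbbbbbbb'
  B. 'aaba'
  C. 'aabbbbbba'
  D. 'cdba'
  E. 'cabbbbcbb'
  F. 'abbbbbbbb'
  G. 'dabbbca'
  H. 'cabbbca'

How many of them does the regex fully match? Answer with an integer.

5

A → match
B → match
C → match
D → match
E → no match
F → match
G → no match
H → no match
Total matched: 5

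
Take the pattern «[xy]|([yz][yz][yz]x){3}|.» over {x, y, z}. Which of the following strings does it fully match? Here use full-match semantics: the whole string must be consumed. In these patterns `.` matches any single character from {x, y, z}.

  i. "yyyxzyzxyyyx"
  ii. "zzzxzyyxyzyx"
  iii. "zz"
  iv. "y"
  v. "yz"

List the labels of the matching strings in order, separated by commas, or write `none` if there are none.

i → match
ii → match
iii → no match
iv → match
v → no match

i, ii, iv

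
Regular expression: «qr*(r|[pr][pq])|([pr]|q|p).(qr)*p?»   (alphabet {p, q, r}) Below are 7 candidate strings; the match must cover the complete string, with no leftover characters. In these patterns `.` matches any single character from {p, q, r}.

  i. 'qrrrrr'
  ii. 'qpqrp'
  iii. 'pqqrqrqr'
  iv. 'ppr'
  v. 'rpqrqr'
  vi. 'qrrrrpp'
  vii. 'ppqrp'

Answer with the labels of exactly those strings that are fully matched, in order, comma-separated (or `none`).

i, ii, iii, v, vi, vii

i → match
ii → match
iii → match
iv → no match
v → match
vi → match
vii → match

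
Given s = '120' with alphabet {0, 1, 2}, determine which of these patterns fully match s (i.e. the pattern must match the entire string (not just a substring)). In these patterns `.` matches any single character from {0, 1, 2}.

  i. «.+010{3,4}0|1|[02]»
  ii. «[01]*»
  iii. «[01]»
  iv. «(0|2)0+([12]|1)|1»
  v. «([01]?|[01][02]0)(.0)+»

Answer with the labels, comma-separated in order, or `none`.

i → no match
ii → no match
iii → no match
iv → no match
v → match

v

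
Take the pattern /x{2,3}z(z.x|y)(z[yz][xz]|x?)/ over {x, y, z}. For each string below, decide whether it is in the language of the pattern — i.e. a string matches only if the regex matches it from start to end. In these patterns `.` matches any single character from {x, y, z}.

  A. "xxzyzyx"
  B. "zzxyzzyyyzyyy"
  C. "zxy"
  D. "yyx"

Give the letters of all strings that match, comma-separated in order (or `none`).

A

A → match
B → no match — must start with "x"
C → no match — must start with "x"
D → no match — must start with "x"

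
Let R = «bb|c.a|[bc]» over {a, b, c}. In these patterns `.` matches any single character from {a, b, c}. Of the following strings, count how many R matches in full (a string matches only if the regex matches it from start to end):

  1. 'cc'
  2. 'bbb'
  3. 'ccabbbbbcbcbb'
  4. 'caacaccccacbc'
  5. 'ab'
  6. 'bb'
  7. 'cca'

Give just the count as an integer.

2

1 → no match
2 → no match
3 → no match
4 → no match
5 → no match
6 → match
7 → match
Total matched: 2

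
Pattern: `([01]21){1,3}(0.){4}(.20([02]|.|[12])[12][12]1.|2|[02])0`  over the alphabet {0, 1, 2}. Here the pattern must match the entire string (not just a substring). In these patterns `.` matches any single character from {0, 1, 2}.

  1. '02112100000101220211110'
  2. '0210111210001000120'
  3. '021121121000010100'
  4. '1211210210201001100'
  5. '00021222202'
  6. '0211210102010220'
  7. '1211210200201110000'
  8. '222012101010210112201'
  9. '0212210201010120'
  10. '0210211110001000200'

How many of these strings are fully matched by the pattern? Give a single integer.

2

1 → match
2 → no match
3 → no match
4 → no match
5 → no match — must end with '0'
6 → match
7 → no match
8 → no match — must end with '0'
9 → no match
10 → no match
Total matched: 2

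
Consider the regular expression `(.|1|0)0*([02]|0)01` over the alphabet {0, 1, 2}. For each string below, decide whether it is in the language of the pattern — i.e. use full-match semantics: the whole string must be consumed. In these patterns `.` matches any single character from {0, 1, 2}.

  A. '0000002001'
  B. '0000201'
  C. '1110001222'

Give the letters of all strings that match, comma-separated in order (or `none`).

B

A → no match
B → match
C → no match — must end with '01'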